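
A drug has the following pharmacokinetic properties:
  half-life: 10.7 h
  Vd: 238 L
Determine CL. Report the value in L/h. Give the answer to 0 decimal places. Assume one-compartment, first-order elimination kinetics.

15 L/h

k = ln2 / t½ = 0.693147 / 10.7 = 0.06478 h⁻¹
CL = k × Vd = 0.06478 × 238 = 15.42 L/h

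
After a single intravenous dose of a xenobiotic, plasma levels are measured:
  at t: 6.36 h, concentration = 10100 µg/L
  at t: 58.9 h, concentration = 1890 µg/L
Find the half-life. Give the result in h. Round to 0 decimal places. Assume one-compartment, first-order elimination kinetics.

k = ln(C₁/C₂) / (t₂ − t₁) = ln(10100/1890) / (58.9 − 6.36)
  = 1.676 / 52.54 = 0.03190 h⁻¹
t½ = ln2 / k = 0.693147 / 0.03190 = 21.73 h

22 h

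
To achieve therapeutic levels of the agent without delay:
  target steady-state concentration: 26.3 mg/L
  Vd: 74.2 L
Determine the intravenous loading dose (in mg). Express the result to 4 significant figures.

LD = Css × Vd = 26.3 × 74.2 = 1951 mg

1951 mg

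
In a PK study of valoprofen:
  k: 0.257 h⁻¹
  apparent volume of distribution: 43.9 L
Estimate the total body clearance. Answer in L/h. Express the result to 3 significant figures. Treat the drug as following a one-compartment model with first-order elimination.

CL = k × Vd = 0.257 × 43.9 = 11.28 L/h

11.3 L/h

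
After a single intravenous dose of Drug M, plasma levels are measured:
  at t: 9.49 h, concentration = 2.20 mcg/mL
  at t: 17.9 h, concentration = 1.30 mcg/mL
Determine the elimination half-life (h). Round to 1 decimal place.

11.1 h

k = ln(C₁/C₂) / (t₂ − t₁) = ln(2.20/1.30) / (17.9 − 9.49)
  = 0.5261 / 8.410 = 0.06256 h⁻¹
t½ = ln2 / k = 0.693147 / 0.06256 = 11.08 h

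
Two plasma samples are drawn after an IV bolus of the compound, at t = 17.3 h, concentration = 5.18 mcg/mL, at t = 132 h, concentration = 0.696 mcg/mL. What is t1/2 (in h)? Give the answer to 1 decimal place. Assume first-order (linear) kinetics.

39.6 h

k = ln(C₁/C₂) / (t₂ − t₁) = ln(5.18/0.696) / (132 − 17.3)
  = 2.007 / 114.7 = 0.01750 h⁻¹
t½ = ln2 / k = 0.693147 / 0.01750 = 39.61 h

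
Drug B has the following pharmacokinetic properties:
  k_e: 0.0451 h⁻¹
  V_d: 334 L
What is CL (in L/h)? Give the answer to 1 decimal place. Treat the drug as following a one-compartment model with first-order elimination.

CL = k × Vd = 0.0451 × 334 = 15.06 L/h

15.1 L/h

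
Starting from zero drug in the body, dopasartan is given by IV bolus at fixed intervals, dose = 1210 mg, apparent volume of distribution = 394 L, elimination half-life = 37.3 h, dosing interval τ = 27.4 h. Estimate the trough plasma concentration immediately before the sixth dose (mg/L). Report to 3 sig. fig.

4.26 mg/L

C₀ per dose = Dose / Vd = 1210 / 394 = 3.071 mg/L
k = ln2 / t½ = 0.693147 / 37.3 = 0.01858 h⁻¹
Fraction remaining after one interval: r = e^(−kτ) = e^(−0.01858 × 27.4) = 0.6010
Before dose 6, 5 doses have been given (aged 1τ, 2τ, 3τ, 4τ, 5τ).
C_trough = C₀ × (r + r² + … + r^5) = C₀ × r(1−r^5)/(1−r)
        = 3.071 × 0.6010 × (1 − 0.07841) / (1 − 0.6010) = 4.263 mg/L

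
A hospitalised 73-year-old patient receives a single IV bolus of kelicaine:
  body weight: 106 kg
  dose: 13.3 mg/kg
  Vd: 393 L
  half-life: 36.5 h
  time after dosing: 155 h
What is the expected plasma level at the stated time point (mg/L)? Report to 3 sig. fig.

Total dose = 13.3 × 106 = 1410 mg
C₀ = Dose / Vd = 1410 / 393 = 3.588 mg/L
k = ln2 / t½ = 0.693147 / 36.5 = 0.01899 h⁻¹
C = C₀ · e^(−k·t) = 3.588 × e^(−0.01899 × 155)
  = 3.588 × 0.05268 = 0.1890 mg/L

0.189 mg/L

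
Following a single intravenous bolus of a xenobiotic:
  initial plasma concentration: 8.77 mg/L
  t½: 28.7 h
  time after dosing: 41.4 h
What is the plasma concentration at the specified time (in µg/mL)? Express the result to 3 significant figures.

k = ln2 / t½ = 0.693147 / 28.7 = 0.02415 h⁻¹
C = C₀ · e^(−k·t) = 8.770 × e^(−0.02415 × 41.4)
  = 8.770 × 0.3679 = 3.226 mg/L
(3.226 mg/L = 3.226 µg/mL)

3.23 µg/mL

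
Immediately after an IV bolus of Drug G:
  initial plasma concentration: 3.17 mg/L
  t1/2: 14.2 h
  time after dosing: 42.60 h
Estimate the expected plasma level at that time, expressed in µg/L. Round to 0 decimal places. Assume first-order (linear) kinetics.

396 µg/L

k = ln2 / t½ = 0.693147 / 14.2 = 0.04881 h⁻¹
t / t½ = 42.60 / 14.2 = 3 half-lives
C = C₀ × (1/2)^3 = 3.170 × 0.1250 = 0.3963 mg/L
Convert: 0.3963 mg/L × 1000 = 396.3 µg/L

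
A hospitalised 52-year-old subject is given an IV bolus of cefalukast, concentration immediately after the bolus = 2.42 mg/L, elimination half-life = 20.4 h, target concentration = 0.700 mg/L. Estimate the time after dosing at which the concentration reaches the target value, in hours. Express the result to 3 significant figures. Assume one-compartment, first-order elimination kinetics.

36.5 h

k = ln2 / t½ = 0.693147 / 20.4 = 0.03398 h⁻¹
t = ln(C₀ / C) / k = ln(2.420 / 0.700) / 0.03398
  = ln(3.457) / 0.03398 = 1.240 / 0.03398 = 36.49 h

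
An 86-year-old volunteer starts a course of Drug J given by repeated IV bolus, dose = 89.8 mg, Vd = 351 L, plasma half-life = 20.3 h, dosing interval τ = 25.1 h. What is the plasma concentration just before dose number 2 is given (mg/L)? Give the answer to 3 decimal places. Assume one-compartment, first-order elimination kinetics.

0.109 mg/L

C₀ per dose = Dose / Vd = 89.8 / 351 = 0.2558 mg/L
k = ln2 / t½ = 0.693147 / 20.3 = 0.03415 h⁻¹
Fraction remaining after one interval: r = e^(−kτ) = e^(−0.03415 × 25.1) = 0.4244
Before dose 2, 1 dose has been given (aged 1τ).
C_trough = C₀ × r = 0.2558 × 0.4244 = 0.1086 mg/L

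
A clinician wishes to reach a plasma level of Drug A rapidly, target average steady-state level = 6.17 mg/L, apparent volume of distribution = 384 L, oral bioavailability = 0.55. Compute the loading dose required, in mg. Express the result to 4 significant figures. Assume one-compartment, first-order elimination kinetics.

LD = Css × Vd / F = 6.17 × 384 / 0.55 = 4308 mg

4308 mg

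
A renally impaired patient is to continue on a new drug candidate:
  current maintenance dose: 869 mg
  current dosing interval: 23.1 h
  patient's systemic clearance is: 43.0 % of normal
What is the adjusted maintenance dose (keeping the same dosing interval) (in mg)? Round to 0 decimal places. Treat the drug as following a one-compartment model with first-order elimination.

To keep the same average steady-state level, dosing rate must scale with clearance.
CL ratio = 43.0 / 100 = 0.4300
New dose (same interval) = 869 × 0.4300 = 373.7 mg

374 mg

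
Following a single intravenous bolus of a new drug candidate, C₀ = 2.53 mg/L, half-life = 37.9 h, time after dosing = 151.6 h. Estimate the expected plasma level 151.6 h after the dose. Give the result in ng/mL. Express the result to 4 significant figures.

k = ln2 / t½ = 0.693147 / 37.9 = 0.01829 h⁻¹
t / t½ = 151.6 / 37.9 = 4 half-lives
C = C₀ × (1/2)^4 = 2.530 × 0.06250 = 0.1581 mg/L
Convert: 0.1581 mg/L × 1000 = 158.1 ng/mL

158.1 ng/mL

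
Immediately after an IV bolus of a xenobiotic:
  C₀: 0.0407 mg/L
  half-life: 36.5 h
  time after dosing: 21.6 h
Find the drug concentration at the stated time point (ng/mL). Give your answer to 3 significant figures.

k = ln2 / t½ = 0.693147 / 36.5 = 0.01899 h⁻¹
C = C₀ · e^(−k·t) = 0.04070 × e^(−0.01899 × 21.6)
  = 0.04070 × 0.6635 = 0.02700 mg/L
Convert: 0.02700 mg/L × 1000 = 27.00 ng/mL

27.0 ng/mL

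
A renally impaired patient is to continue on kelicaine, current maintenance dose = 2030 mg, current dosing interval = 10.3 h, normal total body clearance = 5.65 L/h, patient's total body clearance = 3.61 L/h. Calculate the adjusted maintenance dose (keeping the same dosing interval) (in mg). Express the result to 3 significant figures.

1300 mg

To keep the same average steady-state level, dosing rate must scale with clearance.
CL ratio = 3.61 / 5.65 = 0.6389
New dose (same interval) = 2030 × 0.6389 = 1297 mg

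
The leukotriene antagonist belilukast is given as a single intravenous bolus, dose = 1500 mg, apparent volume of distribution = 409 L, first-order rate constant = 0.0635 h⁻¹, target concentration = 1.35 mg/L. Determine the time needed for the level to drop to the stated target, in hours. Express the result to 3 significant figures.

C₀ = Dose / Vd = 1500 / 409 = 3.667 mg/L
t = ln(C₀ / C) / k = ln(3.667 / 1.35) / 0.06350
  = ln(2.716) / 0.06350 = 0.9992 / 0.06350 = 15.74 h

15.7 h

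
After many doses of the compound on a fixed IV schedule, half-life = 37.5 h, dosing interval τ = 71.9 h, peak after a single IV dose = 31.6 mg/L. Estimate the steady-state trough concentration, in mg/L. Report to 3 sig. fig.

k = ln2 / t½ = 0.693147 / 37.5 = 0.01848 h⁻¹
e^(−kτ) = e^(−0.01848 × 71.9) = 0.2648
Accumulation ratio R = 1 / (1 − e^(−kτ)) = 1 / (1 − 0.2648) = 1.360
Steady-state trough = C₀ × R × e^(−kτ) = 31.6 × 1.360 × 0.2648 = 11.38 mg/L

11.4 mg/L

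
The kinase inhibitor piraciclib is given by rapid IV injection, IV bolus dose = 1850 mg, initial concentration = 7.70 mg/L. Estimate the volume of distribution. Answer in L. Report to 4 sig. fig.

240.3 L

Vd = Dose / C₀ = 1850 / 7.70 = 240.3 L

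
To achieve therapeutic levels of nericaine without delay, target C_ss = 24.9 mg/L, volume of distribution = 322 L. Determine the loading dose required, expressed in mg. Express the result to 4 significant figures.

LD = Css × Vd = 24.9 × 322 = 8018 mg

8018 mg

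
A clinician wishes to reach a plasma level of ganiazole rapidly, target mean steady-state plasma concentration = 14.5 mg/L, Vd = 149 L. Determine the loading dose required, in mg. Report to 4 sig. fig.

LD = Css × Vd = 14.5 × 149 = 2161 mg

2161 mg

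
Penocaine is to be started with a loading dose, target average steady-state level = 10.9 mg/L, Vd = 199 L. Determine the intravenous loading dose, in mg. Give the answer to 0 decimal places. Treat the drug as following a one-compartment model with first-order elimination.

LD = Css × Vd = 10.9 × 199 = 2169 mg

2169 mg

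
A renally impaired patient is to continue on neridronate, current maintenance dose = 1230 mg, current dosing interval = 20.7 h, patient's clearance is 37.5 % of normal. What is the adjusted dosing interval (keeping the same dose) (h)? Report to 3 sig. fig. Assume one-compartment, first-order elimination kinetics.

To keep the same average steady-state level, dosing rate must scale with clearance.
CL ratio = 37.5 / 100 = 0.3750
New interval (same dose) = 20.7 / 0.3750 = 55.20 h

55.2 h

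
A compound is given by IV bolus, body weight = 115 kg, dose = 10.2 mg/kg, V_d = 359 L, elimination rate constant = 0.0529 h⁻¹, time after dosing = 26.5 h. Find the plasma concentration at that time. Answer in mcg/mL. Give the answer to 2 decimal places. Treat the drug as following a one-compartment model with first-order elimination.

0.80 mcg/mL

Total dose = 10.2 × 115 = 1173 mg
C₀ = Dose / Vd = 1173 / 359 = 3.267 mg/L
C = C₀ · e^(−k·t) = 3.267 × e^(−0.05290 × 26.5)
  = 3.267 × 0.2461 = 0.8040 mg/L
(0.8040 mg/L = 0.8040 mcg/mL)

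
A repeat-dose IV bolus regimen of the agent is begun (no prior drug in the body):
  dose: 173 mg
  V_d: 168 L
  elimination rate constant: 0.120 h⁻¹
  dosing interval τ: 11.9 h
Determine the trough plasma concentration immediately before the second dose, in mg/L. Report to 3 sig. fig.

0.247 mg/L

C₀ per dose = Dose / Vd = 173 / 168 = 1.030 mg/L
Fraction remaining after one interval: r = e^(−kτ) = e^(−0.1200 × 11.9) = 0.2398
Before dose 2, 1 dose has been given (aged 1τ).
C_trough = C₀ × r = 1.030 × 0.2398 = 0.2470 mg/L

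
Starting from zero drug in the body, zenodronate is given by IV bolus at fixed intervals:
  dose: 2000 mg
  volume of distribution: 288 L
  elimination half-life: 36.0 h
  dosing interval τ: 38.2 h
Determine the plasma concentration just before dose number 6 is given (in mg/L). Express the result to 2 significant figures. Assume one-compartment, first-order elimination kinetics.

6.2 mg/L

C₀ per dose = Dose / Vd = 2000 / 288 = 6.944 mg/L
k = ln2 / t½ = 0.693147 / 36.0 = 0.01925 h⁻¹
Fraction remaining after one interval: r = e^(−kτ) = e^(−0.01925 × 38.2) = 0.4793
Before dose 6, 5 doses have been given (aged 1τ, 2τ, 3τ, 4τ, 5τ).
C_trough = C₀ × (r + r² + … + r^5) = C₀ × r(1−r^5)/(1−r)
        = 6.944 × 0.4793 × (1 − 0.02530) / (1 − 0.4793) = 6.230 mg/L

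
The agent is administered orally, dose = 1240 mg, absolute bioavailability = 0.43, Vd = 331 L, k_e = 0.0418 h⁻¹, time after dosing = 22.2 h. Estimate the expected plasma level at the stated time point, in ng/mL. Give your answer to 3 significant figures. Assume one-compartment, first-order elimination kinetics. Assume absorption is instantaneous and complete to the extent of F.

637 ng/mL

Amount reaching circulation = F × Dose = 0.43 × 1240 = 533.2 mg
C₀ = F·Dose / Vd = 533.2 / 331 = 1.611 mg/L
C = C₀ · e^(−k·t) = 1.611 × e^(−0.04180 × 22.2)
  = 1.611 × 0.3954 = 0.6370 mg/L
Convert: 0.6370 mg/L × 1000 = 637.0 ng/mL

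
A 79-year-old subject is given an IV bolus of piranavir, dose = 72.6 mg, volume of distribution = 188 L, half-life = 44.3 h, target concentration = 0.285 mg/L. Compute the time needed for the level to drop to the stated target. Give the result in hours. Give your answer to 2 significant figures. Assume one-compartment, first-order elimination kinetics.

19 h

C₀ = Dose / Vd = 72.60 / 188 = 0.3862 mg/L
k = ln2 / t½ = 0.693147 / 44.3 = 0.01565 h⁻¹
t = ln(C₀ / C) / k = ln(0.3862 / 0.285) / 0.01565
  = ln(1.355) / 0.01565 = 0.3038 / 0.01565 = 19.41 h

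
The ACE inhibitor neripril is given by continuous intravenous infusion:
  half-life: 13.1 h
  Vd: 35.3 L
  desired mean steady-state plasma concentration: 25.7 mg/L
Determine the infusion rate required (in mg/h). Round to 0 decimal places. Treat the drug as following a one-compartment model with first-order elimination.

48 mg/h

k = ln2 / t½ = 0.693147 / 13.1 = 0.05291 h⁻¹
CL = k × Vd = 0.05291 × 35.3 = 1.868 L/h
At steady state, infusion rate R₀ = Css × CL = 25.7 × 1.868 = 48.01 mg/h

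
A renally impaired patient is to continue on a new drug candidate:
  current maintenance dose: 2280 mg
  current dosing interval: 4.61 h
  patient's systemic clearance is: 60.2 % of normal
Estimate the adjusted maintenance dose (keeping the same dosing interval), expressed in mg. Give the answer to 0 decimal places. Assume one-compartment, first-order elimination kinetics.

To keep the same average steady-state level, dosing rate must scale with clearance.
CL ratio = 60.2 / 100 = 0.6020
New dose (same interval) = 2280 × 0.6020 = 1373 mg

1373 mg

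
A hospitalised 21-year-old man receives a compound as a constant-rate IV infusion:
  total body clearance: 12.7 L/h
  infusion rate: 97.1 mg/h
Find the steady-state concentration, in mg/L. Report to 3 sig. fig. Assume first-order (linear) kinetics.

At steady state Css = R₀ / CL = 97.1 / 12.70 = 7.646 mg/L

7.65 mg/L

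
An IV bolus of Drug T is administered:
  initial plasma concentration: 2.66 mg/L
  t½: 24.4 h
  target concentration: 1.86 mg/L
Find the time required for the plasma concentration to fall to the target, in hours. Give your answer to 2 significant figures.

k = ln2 / t½ = 0.693147 / 24.4 = 0.02841 h⁻¹
t = ln(C₀ / C) / k = ln(2.660 / 1.86) / 0.02841
  = ln(1.430) / 0.02841 = 0.3577 / 0.02841 = 12.59 h

13 h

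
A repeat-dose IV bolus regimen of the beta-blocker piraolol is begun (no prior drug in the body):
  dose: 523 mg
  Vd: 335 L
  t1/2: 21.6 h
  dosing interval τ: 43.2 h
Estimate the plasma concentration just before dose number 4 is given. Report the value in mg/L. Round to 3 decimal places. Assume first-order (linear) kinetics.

C₀ per dose = Dose / Vd = 523 / 335 = 1.561 mg/L
k = ln2 / t½ = 0.693147 / 21.6 = 0.03209 h⁻¹
Fraction remaining after one interval: r = e^(−kτ) = e^(−0.03209 × 43.2) = 0.2500
Before dose 4, 3 doses have been given (aged 1τ, 2τ, 3τ).
C_trough = C₀ × (r + r² + … + r^3) = C₀ × r(1−r^3)/(1−r)
        = 1.561 × 0.2500 × (1 − 0.01563) / (1 − 0.2500) = 0.5122 mg/L

0.512 mg/L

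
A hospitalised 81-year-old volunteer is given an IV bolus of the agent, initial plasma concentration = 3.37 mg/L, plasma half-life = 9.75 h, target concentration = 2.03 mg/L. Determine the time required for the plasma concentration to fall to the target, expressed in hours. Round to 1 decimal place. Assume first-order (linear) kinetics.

7.1 h

k = ln2 / t½ = 0.693147 / 9.75 = 0.07109 h⁻¹
t = ln(C₀ / C) / k = ln(3.370 / 2.03) / 0.07109
  = ln(1.660) / 0.07109 = 0.5068 / 0.07109 = 7.129 h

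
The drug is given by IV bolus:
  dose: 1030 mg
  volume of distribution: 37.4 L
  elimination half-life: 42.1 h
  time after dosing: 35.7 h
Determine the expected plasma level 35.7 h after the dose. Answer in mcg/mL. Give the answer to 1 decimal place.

15.3 mcg/mL

C₀ = Dose / Vd = 1030 / 37.4 = 27.54 mg/L
k = ln2 / t½ = 0.693147 / 42.1 = 0.01646 h⁻¹
C = C₀ · e^(−k·t) = 27.54 × e^(−0.01646 × 35.7)
  = 27.54 × 0.5556 = 15.30 mg/L
(15.30 mg/L = 15.30 mcg/mL)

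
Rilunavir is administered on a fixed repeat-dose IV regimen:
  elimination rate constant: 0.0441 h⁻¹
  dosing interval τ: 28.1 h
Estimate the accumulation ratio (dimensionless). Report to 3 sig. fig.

1.41

e^(−kτ) = e^(−0.04410 × 28.1) = 0.2896
Accumulation ratio R = 1 / (1 − e^(−kτ)) = 1 / (1 − 0.2896) = 1.408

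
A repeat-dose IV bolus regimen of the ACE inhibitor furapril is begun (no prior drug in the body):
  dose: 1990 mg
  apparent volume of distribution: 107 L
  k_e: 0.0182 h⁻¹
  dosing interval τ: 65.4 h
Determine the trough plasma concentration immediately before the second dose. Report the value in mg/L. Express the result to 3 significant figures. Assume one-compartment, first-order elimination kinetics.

5.66 mg/L

C₀ per dose = Dose / Vd = 1990 / 107 = 18.60 mg/L
Fraction remaining after one interval: r = e^(−kτ) = e^(−0.01820 × 65.4) = 0.3041
Before dose 2, 1 dose has been given (aged 1τ).
C_trough = C₀ × r = 18.60 × 0.3041 = 5.656 mg/L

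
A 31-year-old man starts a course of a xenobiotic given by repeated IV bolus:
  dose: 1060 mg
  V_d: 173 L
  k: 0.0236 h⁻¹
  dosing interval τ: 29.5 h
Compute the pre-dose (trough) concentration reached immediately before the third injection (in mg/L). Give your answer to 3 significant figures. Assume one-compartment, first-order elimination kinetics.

4.58 mg/L

C₀ per dose = Dose / Vd = 1060 / 173 = 6.127 mg/L
Fraction remaining after one interval: r = e^(−kτ) = e^(−0.02360 × 29.5) = 0.4985
Before dose 3, 2 doses have been given (aged 1τ, 2τ).
C_trough = C₀ × (r + r²) = 6.127 × (0.4985 + 0.2485) = 4.577 mg/L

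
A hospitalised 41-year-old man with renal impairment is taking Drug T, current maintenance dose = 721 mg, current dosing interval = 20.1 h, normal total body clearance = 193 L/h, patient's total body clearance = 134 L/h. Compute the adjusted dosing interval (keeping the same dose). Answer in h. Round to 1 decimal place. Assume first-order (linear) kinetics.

To keep the same average steady-state level, dosing rate must scale with clearance.
CL ratio = 134 / 193 = 0.6943
New interval (same dose) = 20.1 / 0.6943 = 28.95 h

29.0 h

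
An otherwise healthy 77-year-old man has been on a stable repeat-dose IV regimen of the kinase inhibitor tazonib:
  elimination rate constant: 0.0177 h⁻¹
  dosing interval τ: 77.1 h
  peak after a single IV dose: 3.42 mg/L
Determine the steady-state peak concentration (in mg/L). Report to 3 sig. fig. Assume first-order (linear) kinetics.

4.59 mg/L

e^(−kτ) = e^(−0.01770 × 77.1) = 0.2555
Accumulation ratio R = 1 / (1 − e^(−kτ)) = 1 / (1 − 0.2555) = 1.343
Steady-state peak = C₀ × R = 3.42 × 1.343 = 4.593 mg/L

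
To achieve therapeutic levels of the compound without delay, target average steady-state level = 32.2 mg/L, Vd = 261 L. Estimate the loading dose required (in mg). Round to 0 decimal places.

LD = Css × Vd = 32.2 × 261 = 8404 mg

8404 mg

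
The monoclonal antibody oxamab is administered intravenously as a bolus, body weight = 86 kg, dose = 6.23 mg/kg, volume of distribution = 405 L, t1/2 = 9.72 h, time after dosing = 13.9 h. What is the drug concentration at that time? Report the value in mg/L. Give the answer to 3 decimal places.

0.491 mg/L

Total dose = 6.23 × 86 = 535.8 mg
C₀ = Dose / Vd = 535.8 / 405 = 1.323 mg/L
k = ln2 / t½ = 0.693147 / 9.72 = 0.07131 h⁻¹
C = C₀ · e^(−k·t) = 1.323 × e^(−0.07131 × 13.9)
  = 1.323 × 0.3711 = 0.4910 mg/L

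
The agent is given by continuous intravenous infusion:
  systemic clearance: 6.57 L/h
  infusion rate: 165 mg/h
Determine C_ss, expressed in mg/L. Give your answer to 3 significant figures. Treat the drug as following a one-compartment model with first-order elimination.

At steady state Css = R₀ / CL = 165 / 6.570 = 25.11 mg/L

25.1 mg/L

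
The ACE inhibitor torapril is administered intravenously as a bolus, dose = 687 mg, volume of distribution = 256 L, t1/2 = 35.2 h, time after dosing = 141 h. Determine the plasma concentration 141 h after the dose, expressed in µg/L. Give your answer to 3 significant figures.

C₀ = Dose / Vd = 687.0 / 256 = 2.684 mg/L
k = ln2 / t½ = 0.693147 / 35.2 = 0.01969 h⁻¹
C = C₀ · e^(−k·t) = 2.684 × e^(−0.01969 × 141)
  = 2.684 × 0.06227 = 0.1671 mg/L
Convert: 0.1671 mg/L × 1000 = 167.1 µg/L

167 µg/L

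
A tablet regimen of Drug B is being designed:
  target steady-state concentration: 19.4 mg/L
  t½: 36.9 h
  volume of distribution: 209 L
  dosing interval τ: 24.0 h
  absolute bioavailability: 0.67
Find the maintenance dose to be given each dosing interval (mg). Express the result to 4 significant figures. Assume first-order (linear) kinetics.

2728 mg

k = ln2 / t½ = 0.693147 / 36.9 = 0.01878 h⁻¹
CL = k × Vd = 0.01878 × 209 = 3.925 L/h
At steady state, F × (Dose/τ) = Css × CL.
Dose = Css × CL × τ / F = 19.4 × 3.925 × 24.0 / 0.67 = 2728 mg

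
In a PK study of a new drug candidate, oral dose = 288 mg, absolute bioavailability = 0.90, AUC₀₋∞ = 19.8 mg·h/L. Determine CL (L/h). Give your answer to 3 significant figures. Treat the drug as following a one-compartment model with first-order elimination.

CL = F·Dose / AUC = 0.90 × 288 / 19.8 = 13.09 L/h

13.1 L/h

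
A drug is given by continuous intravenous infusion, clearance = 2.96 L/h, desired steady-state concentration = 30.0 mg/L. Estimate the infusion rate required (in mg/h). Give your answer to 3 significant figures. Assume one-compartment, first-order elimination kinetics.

At steady state, infusion rate R₀ = Css × CL = 30.0 × 2.960 = 88.80 mg/h

88.8 mg/h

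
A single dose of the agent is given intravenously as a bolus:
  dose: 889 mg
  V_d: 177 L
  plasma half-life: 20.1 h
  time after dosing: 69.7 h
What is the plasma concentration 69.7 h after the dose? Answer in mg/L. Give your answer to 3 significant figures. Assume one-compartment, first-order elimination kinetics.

0.454 mg/L

C₀ = Dose / Vd = 889.0 / 177 = 5.023 mg/L
k = ln2 / t½ = 0.693147 / 20.1 = 0.03448 h⁻¹
C = C₀ · e^(−k·t) = 5.023 × e^(−0.03448 × 69.7)
  = 5.023 × 0.09042 = 0.4542 mg/L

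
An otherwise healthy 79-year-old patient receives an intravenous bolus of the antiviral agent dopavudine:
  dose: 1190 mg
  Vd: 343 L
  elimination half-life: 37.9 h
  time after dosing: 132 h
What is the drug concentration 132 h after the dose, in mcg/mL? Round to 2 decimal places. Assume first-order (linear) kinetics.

C₀ = Dose / Vd = 1190 / 343 = 3.469 mg/L
k = ln2 / t½ = 0.693147 / 37.9 = 0.01829 h⁻¹
C = C₀ · e^(−k·t) = 3.469 × e^(−0.01829 × 132)
  = 3.469 × 0.08943 = 0.3102 mg/L
(0.3102 mg/L = 0.3102 mcg/mL)

0.31 mcg/mL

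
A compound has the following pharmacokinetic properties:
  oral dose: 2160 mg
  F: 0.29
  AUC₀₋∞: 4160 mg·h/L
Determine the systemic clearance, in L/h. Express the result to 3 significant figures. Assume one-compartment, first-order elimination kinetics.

0.151 L/h

CL = F·Dose / AUC = 0.29 × 2160 / 4160 = 0.1506 L/h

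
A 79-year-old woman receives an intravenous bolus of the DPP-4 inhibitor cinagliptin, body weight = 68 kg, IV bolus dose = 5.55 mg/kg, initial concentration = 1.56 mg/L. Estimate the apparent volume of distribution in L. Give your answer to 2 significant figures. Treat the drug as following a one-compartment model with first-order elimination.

240 L

Dose = 5.55 × 68 = 377.4 mg
Vd = Dose / C₀ = 377.4 / 1.56 = 241.9 L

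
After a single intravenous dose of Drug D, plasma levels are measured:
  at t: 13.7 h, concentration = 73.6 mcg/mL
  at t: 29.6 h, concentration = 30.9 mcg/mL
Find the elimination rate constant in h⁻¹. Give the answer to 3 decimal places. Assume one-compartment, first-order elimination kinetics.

k = ln(C₁/C₂) / (t₂ − t₁) = ln(73.6/30.9) / (29.6 − 13.7)
  = 0.8679 / 15.90 = 0.05458 h⁻¹

0.055 h⁻¹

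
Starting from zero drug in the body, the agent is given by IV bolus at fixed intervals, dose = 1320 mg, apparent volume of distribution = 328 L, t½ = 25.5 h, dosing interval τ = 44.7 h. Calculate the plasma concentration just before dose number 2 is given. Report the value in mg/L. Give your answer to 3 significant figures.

1.19 mg/L

C₀ per dose = Dose / Vd = 1320 / 328 = 4.024 mg/L
k = ln2 / t½ = 0.693147 / 25.5 = 0.02718 h⁻¹
Fraction remaining after one interval: r = e^(−kτ) = e^(−0.02718 × 44.7) = 0.2967
Before dose 2, 1 dose has been given (aged 1τ).
C_trough = C₀ × r = 4.024 × 0.2967 = 1.194 mg/L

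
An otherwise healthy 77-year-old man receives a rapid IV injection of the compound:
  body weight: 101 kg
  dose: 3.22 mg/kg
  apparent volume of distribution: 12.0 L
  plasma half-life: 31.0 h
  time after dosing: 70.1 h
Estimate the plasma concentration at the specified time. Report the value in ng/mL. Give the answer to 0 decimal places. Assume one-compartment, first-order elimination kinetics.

5653 ng/mL

Total dose = 3.22 × 101 = 325.2 mg
C₀ = Dose / Vd = 325.2 / 12.0 = 27.10 mg/L
k = ln2 / t½ = 0.693147 / 31.0 = 0.02236 h⁻¹
C = C₀ · e^(−k·t) = 27.10 × e^(−0.02236 × 70.1)
  = 27.10 × 0.2086 = 5.653 mg/L
Convert: 5.653 mg/L × 1000 = 5653 ng/mL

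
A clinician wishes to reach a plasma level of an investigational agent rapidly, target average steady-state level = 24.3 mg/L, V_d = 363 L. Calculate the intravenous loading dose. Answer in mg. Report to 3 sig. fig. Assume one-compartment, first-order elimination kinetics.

LD = Css × Vd = 24.3 × 363 = 8821 mg

8820 mg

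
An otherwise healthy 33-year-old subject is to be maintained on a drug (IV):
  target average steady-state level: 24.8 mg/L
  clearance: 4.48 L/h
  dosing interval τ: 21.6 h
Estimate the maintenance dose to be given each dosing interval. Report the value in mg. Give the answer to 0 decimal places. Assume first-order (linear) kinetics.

2400 mg

At steady state, Dose/τ = Css × CL.
Dose = Css × CL × τ = 24.8 × 4.480 × 21.6 = 2400 mg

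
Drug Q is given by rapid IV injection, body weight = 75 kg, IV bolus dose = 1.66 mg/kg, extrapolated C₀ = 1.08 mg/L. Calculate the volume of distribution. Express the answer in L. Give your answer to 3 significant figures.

Dose = 1.66 × 75 = 124.5 mg
Vd = Dose / C₀ = 124.5 / 1.08 = 115.3 L

115 L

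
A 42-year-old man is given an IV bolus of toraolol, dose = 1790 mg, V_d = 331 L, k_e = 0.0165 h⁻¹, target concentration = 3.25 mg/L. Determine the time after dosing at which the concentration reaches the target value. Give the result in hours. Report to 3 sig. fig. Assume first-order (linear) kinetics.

C₀ = Dose / Vd = 1790 / 331 = 5.408 mg/L
t = ln(C₀ / C) / k = ln(5.408 / 3.25) / 0.01650
  = ln(1.664) / 0.01650 = 0.5092 / 0.01650 = 30.86 h

30.9 h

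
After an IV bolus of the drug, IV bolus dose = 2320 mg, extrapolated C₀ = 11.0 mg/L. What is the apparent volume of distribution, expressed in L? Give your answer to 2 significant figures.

210 L

Vd = Dose / C₀ = 2320 / 11.0 = 210.9 L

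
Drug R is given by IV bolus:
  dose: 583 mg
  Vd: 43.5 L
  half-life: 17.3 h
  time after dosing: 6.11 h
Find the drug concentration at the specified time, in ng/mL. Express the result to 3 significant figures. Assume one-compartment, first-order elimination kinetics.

10500 ng/mL

C₀ = Dose / Vd = 583.0 / 43.5 = 13.40 mg/L
k = ln2 / t½ = 0.693147 / 17.3 = 0.04007 h⁻¹
C = C₀ · e^(−k·t) = 13.40 × e^(−0.04007 × 6.11)
  = 13.40 × 0.7828 = 10.49 mg/L
Convert: 10.49 mg/L × 1000 = 10490 ng/mL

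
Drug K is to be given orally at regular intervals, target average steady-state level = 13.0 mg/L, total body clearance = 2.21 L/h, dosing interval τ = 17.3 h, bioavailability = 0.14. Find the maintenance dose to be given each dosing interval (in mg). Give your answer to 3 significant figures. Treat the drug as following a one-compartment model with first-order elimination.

3550 mg

At steady state, F × (Dose/τ) = Css × CL.
Dose = Css × CL × τ / F = 13.0 × 2.210 × 17.3 / 0.14 = 3550 mg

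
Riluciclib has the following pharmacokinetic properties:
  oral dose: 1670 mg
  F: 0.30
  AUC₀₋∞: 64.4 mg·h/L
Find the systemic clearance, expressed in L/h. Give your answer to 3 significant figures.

7.78 L/h

CL = F·Dose / AUC = 0.30 × 1670 / 64.4 = 7.780 L/h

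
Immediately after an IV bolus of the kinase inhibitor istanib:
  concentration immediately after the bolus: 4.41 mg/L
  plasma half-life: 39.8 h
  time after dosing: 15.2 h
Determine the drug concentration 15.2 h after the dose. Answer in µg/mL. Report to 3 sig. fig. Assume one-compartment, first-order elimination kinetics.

3.38 µg/mL

k = ln2 / t½ = 0.693147 / 39.8 = 0.01742 h⁻¹
C = C₀ · e^(−k·t) = 4.410 × e^(−0.01742 × 15.2)
  = 4.410 × 0.7674 = 3.384 mg/L
(3.384 mg/L = 3.384 µg/mL)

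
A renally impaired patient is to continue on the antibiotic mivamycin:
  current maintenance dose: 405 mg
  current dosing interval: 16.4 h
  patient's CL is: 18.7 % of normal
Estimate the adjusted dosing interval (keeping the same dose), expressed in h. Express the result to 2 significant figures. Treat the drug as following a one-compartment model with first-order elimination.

88 h

To keep the same average steady-state level, dosing rate must scale with clearance.
CL ratio = 18.7 / 100 = 0.1870
New interval (same dose) = 16.4 / 0.1870 = 87.70 h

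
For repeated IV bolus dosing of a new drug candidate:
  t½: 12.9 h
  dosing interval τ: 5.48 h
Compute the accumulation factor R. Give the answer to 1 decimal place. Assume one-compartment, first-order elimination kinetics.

3.9

k = ln2 / t½ = 0.693147 / 12.9 = 0.05373 h⁻¹
e^(−kτ) = e^(−0.05373 × 5.48) = 0.7449
Accumulation ratio R = 1 / (1 − e^(−kτ)) = 1 / (1 − 0.7449) = 3.920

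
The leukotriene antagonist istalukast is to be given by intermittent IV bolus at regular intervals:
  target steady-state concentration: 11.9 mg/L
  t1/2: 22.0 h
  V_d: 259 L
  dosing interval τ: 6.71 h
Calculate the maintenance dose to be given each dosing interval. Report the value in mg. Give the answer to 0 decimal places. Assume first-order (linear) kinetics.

652 mg

k = ln2 / t½ = 0.693147 / 22.0 = 0.03151 h⁻¹
CL = k × Vd = 0.03151 × 259 = 8.161 L/h
At steady state, Dose/τ = Css × CL.
Dose = Css × CL × τ = 11.9 × 8.161 × 6.71 = 651.6 mg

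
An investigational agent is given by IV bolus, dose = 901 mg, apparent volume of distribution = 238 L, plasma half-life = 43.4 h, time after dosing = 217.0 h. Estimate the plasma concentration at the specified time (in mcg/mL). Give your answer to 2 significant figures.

C₀ = Dose / Vd = 901.0 / 238 = 3.786 mg/L
k = ln2 / t½ = 0.693147 / 43.4 = 0.01597 h⁻¹
t / t½ = 217.0 / 43.4 = 5 half-lives
C = C₀ × (1/2)^5 = 3.786 × 0.03125 = 0.1183 mg/L
(0.1183 mg/L = 0.1183 mcg/mL)

0.12 mcg/mL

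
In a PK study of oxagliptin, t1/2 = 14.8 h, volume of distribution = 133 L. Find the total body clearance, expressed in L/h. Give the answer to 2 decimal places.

k = ln2 / t½ = 0.693147 / 14.8 = 0.04683 h⁻¹
CL = k × Vd = 0.04683 × 133 = 6.228 L/h

6.23 L/h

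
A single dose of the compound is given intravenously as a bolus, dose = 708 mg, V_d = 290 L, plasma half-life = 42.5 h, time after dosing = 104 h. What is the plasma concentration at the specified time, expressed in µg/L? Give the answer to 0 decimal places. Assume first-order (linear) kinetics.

448 µg/L

C₀ = Dose / Vd = 708.0 / 290 = 2.441 mg/L
k = ln2 / t½ = 0.693147 / 42.5 = 0.01631 h⁻¹
C = C₀ · e^(−k·t) = 2.441 × e^(−0.01631 × 104)
  = 2.441 × 0.1834 = 0.4477 mg/L
Convert: 0.4477 mg/L × 1000 = 447.7 µg/L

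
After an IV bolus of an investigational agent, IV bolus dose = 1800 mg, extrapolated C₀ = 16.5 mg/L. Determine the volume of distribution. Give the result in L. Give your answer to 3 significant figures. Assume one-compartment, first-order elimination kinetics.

Vd = Dose / C₀ = 1800 / 16.5 = 109.1 L

109 L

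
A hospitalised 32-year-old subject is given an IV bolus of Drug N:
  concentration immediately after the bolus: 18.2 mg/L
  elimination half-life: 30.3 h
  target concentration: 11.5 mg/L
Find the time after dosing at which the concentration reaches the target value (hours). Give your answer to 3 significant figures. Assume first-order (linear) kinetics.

k = ln2 / t½ = 0.693147 / 30.3 = 0.02288 h⁻¹
t = ln(C₀ / C) / k = ln(18.20 / 11.5) / 0.02288
  = ln(1.583) / 0.02288 = 0.4593 / 0.02288 = 20.07 h

20.1 h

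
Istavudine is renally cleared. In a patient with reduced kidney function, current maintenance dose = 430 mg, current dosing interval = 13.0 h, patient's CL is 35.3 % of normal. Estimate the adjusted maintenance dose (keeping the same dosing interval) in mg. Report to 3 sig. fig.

152 mg

To keep the same average steady-state level, dosing rate must scale with clearance.
CL ratio = 35.3 / 100 = 0.3530
New dose (same interval) = 430 × 0.3530 = 151.8 mg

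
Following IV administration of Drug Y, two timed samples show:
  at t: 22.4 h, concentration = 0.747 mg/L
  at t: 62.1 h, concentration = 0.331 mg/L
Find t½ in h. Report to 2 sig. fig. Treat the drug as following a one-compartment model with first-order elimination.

34 h

k = ln(C₁/C₂) / (t₂ − t₁) = ln(0.747/0.331) / (62.1 − 22.4)
  = 0.8139 / 39.70 = 0.02050 h⁻¹
t½ = ln2 / k = 0.693147 / 0.02050 = 33.81 h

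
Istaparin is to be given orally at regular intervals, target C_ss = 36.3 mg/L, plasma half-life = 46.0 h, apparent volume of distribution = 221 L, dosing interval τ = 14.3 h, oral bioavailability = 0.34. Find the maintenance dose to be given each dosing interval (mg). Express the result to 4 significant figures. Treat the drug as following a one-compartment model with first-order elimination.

5084 mg

k = ln2 / t½ = 0.693147 / 46.0 = 0.01507 h⁻¹
CL = k × Vd = 0.01507 × 221 = 3.330 L/h
At steady state, F × (Dose/τ) = Css × CL.
Dose = Css × CL × τ / F = 36.3 × 3.330 × 14.3 / 0.34 = 5084 mg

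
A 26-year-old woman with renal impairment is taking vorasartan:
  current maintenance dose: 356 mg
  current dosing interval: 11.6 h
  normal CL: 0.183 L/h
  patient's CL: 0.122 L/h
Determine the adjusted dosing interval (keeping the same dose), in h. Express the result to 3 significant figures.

To keep the same average steady-state level, dosing rate must scale with clearance.
CL ratio = 0.122 / 0.183 = 0.6667
New interval (same dose) = 11.6 / 0.6667 = 17.40 h

17.4 h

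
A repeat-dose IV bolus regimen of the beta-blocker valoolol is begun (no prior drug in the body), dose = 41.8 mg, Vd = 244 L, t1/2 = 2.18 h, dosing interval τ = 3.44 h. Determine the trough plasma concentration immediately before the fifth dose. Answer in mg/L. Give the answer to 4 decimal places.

C₀ per dose = Dose / Vd = 41.8 / 244 = 0.1713 mg/L
k = ln2 / t½ = 0.693147 / 2.18 = 0.3180 h⁻¹
Fraction remaining after one interval: r = e^(−kτ) = e^(−0.3180 × 3.44) = 0.3349
Before dose 5, 4 doses have been given (aged 1τ, 2τ, 3τ, 4τ).
C_trough = C₀ × (r + r² + … + r^4) = C₀ × r(1−r^4)/(1−r)
        = 0.1713 × 0.3349 × (1 − 0.01258) / (1 − 0.3349) = 0.08517 mg/L

0.0852 mg/L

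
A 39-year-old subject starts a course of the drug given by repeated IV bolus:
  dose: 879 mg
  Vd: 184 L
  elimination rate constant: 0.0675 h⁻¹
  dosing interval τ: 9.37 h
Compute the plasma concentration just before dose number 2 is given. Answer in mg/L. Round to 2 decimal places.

C₀ per dose = Dose / Vd = 879 / 184 = 4.777 mg/L
Fraction remaining after one interval: r = e^(−kτ) = e^(−0.06750 × 9.37) = 0.5313
Before dose 2, 1 dose has been given (aged 1τ).
C_trough = C₀ × r = 4.777 × 0.5313 = 2.538 mg/L

2.54 mg/L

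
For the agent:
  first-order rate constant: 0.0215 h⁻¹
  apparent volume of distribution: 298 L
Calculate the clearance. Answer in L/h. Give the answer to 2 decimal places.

CL = k × Vd = 0.0215 × 298 = 6.407 L/h

6.41 L/h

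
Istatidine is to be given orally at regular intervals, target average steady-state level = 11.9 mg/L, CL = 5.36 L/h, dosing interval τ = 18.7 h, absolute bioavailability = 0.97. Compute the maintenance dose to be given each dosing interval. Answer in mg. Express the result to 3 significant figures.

At steady state, F × (Dose/τ) = Css × CL.
Dose = Css × CL × τ / F = 11.9 × 5.360 × 18.7 / 0.97 = 1230 mg

1230 mg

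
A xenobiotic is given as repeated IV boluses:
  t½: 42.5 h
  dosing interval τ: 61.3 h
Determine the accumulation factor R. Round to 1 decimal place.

1.6

k = ln2 / t½ = 0.693147 / 42.5 = 0.01631 h⁻¹
e^(−kτ) = e^(−0.01631 × 61.3) = 0.3680
Accumulation ratio R = 1 / (1 − e^(−kτ)) = 1 / (1 − 0.3680) = 1.582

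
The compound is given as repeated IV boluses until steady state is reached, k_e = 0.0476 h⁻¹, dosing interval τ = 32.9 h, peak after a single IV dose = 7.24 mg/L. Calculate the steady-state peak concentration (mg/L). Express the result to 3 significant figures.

e^(−kτ) = e^(−0.04760 × 32.9) = 0.2089
Accumulation ratio R = 1 / (1 − e^(−kτ)) = 1 / (1 − 0.2089) = 1.264
Steady-state peak = C₀ × R = 7.24 × 1.264 = 9.151 mg/L

9.15 mg/L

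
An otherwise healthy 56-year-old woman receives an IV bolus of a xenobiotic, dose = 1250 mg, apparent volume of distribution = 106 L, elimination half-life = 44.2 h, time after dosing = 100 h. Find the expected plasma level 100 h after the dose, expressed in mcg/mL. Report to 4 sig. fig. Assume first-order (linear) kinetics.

2.458 mcg/mL

C₀ = Dose / Vd = 1250 / 106 = 11.79 mg/L
k = ln2 / t½ = 0.693147 / 44.2 = 0.01568 h⁻¹
C = C₀ · e^(−k·t) = 11.79 × e^(−0.01568 × 100)
  = 11.79 × 0.2085 = 2.458 mg/L
(2.458 mg/L = 2.458 mcg/mL)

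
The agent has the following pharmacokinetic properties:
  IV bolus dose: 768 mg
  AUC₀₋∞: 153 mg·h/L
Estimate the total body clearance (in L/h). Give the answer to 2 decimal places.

5.02 L/h

CL = Dose / AUC = 768 / 153 = 5.020 L/h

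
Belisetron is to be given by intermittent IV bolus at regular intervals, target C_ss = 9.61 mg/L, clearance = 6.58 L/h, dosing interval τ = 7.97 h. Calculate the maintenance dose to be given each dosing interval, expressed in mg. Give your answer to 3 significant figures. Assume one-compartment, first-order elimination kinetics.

504 mg

At steady state, Dose/τ = Css × CL.
Dose = Css × CL × τ = 9.61 × 6.580 × 7.97 = 504.0 mg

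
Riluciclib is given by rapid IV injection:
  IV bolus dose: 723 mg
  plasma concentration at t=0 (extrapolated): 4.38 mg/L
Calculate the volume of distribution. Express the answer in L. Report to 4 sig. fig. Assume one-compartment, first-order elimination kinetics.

Vd = Dose / C₀ = 723.0 / 4.38 = 165.1 L

165.1 L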